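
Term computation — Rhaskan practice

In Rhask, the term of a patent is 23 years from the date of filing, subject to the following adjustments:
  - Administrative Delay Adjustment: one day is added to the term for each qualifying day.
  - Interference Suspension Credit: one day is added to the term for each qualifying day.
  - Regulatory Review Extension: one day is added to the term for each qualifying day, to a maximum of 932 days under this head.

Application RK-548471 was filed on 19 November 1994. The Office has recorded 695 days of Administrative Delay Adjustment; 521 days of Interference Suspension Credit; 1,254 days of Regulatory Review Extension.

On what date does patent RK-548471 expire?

October 7, 2023

Base term: filing date + 23 years → 19 November 2017.
Administrative Delay Adjustment: +695 days → 15 October 2019.
Interference Suspension Credit: +521 days → 19 March 2021.
Regulatory Review Extension: 1254 days claimed exceeds the 932-day cap, so +932 days → 7 October 2023.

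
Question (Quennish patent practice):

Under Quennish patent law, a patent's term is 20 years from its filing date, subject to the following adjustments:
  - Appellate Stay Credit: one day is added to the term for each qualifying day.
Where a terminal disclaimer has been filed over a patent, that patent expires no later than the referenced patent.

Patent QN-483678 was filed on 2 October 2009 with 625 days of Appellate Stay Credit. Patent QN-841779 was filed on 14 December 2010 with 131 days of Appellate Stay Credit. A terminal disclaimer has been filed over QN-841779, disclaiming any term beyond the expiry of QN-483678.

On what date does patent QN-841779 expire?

2031-04-24

Natural term of QN-841779:
  Base: filing + 20 years → 14 December 2030.
  Appellate Stay Credit: +131 days → 24 April 2031.
Expiry of referenced patent QN-483678:
  Base: filing + 20 years → 2 October 2029.
  Appellate Stay Credit: +625 days → 19 June 2031.
Terminal disclaimer: QN-841779 expires on the earlier of 24 April 2031 and 19 June 2031.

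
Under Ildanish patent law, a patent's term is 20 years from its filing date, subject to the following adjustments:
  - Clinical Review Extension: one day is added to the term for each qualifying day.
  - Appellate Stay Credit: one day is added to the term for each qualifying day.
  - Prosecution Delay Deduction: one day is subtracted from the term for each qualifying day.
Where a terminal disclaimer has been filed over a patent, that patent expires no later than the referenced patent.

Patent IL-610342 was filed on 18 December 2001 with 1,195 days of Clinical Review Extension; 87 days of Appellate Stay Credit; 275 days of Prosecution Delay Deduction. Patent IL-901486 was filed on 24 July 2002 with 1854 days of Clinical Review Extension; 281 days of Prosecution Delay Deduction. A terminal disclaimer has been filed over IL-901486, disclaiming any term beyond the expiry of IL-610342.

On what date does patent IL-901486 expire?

Natural term of IL-901486:
  Base: filing + 20 years → 24 July 2022.
  Clinical Review Extension: +1854 days → 21 August 2027.
  Prosecution Delay Deduction: −281 days → 13 November 2026.
Expiry of referenced patent IL-610342:
  Base: filing + 20 years → 18 December 2021.
  Clinical Review Extension: +1195 days → 27 March 2025.
  Appellate Stay Credit: +87 days → 22 June 2025.
  Prosecution Delay Deduction: −275 days → 20 September 2024.
Terminal disclaimer: IL-901486 expires on the earlier of 13 November 2026 and 20 September 2024.

September 20, 2024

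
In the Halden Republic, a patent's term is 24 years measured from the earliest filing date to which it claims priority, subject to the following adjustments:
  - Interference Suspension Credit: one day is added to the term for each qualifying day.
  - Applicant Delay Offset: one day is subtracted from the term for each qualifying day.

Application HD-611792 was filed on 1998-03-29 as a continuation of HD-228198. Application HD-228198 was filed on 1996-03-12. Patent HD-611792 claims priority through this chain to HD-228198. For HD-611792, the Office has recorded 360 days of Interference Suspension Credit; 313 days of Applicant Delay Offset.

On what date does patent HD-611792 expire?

April 28, 2020

Earliest priority filing: 12 March 1996.
Base term: 12 March 1996 + 24 years → 12 March 2020.
Interference Suspension Credit: +360 days → 7 March 2021.
Applicant Delay Offset: −313 days → 28 April 2020.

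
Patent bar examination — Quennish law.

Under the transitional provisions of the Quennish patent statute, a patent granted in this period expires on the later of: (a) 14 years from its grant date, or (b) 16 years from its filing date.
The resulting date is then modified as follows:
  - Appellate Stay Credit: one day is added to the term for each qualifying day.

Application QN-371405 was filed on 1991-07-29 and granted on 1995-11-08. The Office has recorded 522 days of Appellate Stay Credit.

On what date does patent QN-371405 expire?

2011-04-14

(a) grant + 14 years → 8 November 2009.
(b) filing + 16 years → 29 July 2007.
Later of the two: 8 November 2009.
Appellate Stay Credit: +522 days → 14 April 2011.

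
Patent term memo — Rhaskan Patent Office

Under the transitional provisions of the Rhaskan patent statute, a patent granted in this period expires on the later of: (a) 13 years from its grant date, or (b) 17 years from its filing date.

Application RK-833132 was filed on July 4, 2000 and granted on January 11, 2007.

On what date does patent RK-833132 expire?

(a) grant + 13 years → 11 January 2020.
(b) filing + 17 years → 4 July 2017.
Later of the two: 11 January 2020.

2020-01-11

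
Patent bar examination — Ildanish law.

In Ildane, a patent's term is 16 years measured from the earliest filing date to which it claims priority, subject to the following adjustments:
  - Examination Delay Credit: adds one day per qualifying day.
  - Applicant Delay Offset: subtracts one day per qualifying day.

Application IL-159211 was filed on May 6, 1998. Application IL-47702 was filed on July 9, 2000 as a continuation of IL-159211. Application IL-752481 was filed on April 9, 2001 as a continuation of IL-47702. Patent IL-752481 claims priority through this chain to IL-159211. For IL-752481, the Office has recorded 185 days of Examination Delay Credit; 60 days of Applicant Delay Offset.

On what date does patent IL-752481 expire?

Earliest priority filing: 6 May 1998.
Base term: 6 May 1998 + 16 years → 6 May 2014.
Examination Delay Credit: +185 days → 7 November 2014.
Applicant Delay Offset: −60 days → 8 September 2014.

2014-09-08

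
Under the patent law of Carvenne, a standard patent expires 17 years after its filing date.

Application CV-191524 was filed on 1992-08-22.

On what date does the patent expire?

August 22, 2009

Filing date + 17 years → 22 August 2009.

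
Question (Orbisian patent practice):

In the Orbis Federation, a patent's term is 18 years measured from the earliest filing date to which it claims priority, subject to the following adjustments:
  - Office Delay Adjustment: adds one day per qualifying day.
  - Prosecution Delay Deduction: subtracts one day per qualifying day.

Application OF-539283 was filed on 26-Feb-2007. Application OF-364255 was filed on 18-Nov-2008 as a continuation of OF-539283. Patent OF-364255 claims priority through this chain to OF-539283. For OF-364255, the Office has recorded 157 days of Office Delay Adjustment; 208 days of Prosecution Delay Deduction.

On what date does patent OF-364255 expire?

Earliest priority filing: 26 February 2007.
Base term: 26 February 2007 + 18 years → 26 February 2025.
Office Delay Adjustment: +157 days → 2 August 2025.
Prosecution Delay Deduction: −208 days → 6 January 2025.

2025-01-06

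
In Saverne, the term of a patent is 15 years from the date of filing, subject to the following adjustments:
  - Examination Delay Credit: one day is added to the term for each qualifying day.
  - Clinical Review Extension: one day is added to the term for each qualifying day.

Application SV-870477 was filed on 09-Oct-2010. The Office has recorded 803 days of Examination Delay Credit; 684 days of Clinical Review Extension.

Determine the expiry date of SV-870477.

Base term: filing date + 15 years → 9 October 2025.
Examination Delay Credit: +803 days → 21 December 2027.
Clinical Review Extension: +684 days → 4 November 2029.

2029-11-04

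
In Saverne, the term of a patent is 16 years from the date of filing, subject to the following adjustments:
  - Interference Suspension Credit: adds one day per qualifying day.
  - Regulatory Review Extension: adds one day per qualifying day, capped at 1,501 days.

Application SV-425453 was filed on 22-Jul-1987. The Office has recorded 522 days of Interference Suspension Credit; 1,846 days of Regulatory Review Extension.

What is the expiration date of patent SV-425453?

Base term: filing date + 16 years → 22 July 2003.
Interference Suspension Credit: +522 days → 25 December 2004.
Regulatory Review Extension: 1846 days claimed exceeds the 1501-day cap, so +1501 days → 3 February 2009.

February 3, 2009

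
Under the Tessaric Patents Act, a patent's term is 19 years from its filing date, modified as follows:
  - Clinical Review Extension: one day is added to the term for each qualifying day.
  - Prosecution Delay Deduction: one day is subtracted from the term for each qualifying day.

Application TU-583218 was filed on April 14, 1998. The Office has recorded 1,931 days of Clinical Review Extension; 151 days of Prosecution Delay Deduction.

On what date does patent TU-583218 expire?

2022-02-27

Base term: filing date + 19 years → 14 April 2017.
Clinical Review Extension: +1931 days → 28 July 2022.
Prosecution Delay Deduction: −151 days → 27 February 2022.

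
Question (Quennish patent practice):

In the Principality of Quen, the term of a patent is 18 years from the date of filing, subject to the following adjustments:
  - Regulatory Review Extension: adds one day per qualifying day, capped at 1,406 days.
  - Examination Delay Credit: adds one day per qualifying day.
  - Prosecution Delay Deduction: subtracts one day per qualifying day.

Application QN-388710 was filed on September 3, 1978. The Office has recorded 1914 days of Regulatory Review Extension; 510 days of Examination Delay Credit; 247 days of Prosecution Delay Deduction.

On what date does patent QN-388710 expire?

2001-03-30

Base term: filing date + 18 years → 3 September 1996.
Regulatory Review Extension: 1914 days claimed exceeds the 1406-day cap, so +1406 days → 10 July 2000.
Examination Delay Credit: +510 days → 2 December 2001.
Prosecution Delay Deduction: −247 days → 30 March 2001.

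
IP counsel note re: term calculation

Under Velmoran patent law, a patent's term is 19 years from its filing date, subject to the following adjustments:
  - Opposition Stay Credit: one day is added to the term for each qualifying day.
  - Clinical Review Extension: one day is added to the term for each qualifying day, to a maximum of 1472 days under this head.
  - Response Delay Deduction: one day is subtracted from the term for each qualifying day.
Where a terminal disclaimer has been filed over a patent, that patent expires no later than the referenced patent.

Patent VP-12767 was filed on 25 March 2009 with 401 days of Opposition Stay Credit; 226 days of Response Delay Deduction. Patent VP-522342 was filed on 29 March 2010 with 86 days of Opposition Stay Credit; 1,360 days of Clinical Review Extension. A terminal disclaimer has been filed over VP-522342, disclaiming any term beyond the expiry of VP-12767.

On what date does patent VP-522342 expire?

September 16, 2028

Natural term of VP-522342:
  Base: filing + 19 years → 29 March 2029.
  Opposition Stay Credit: +86 days → 23 June 2029.
  Clinical Review Extension: 1360 days (within the 1472-day cap) → +1360 days → 14 March 2033.
Expiry of referenced patent VP-12767:
  Base: filing + 19 years → 25 March 2028.
  Opposition Stay Credit: +401 days → 30 April 2029.
  Response Delay Deduction: −226 days → 16 September 2028.
Terminal disclaimer: VP-522342 expires on the earlier of 14 March 2033 and 16 September 2028.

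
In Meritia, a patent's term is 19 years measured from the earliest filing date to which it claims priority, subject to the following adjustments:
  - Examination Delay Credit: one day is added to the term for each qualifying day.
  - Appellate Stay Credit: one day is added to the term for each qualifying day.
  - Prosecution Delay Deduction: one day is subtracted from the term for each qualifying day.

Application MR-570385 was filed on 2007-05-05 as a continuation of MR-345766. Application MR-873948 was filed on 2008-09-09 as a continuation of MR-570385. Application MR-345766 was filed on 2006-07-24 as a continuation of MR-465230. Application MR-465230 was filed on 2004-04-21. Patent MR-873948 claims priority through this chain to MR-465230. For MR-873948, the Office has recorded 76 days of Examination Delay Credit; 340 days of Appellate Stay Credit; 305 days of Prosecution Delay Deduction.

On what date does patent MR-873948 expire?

Earliest priority filing: 21 April 2004.
Base term: 21 April 2004 + 19 years → 21 April 2023.
Examination Delay Credit: +76 days → 6 July 2023.
Appellate Stay Credit: +340 days → 10 June 2024.
Prosecution Delay Deduction: −305 days → 10 August 2023.

2023-08-10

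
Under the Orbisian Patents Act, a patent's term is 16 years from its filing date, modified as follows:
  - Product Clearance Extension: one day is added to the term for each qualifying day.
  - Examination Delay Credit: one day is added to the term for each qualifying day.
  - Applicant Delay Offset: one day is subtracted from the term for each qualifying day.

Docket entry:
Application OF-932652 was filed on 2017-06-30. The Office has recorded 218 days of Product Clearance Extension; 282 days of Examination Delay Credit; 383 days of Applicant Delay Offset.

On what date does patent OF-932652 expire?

2033-10-25

Base term: filing date + 16 years → 30 June 2033.
Product Clearance Extension: +218 days → 3 February 2034.
Examination Delay Credit: +282 days → 12 November 2034.
Applicant Delay Offset: −383 days → 25 October 2033.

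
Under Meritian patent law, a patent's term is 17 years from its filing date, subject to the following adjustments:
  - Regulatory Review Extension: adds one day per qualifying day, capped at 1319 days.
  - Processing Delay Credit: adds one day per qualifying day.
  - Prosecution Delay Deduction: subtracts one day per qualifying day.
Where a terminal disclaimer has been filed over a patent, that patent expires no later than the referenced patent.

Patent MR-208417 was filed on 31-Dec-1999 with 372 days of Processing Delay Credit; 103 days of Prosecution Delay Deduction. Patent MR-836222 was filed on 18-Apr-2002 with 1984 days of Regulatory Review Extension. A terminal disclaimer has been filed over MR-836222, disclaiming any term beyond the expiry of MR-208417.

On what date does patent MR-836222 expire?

September 26, 2017

Natural term of MR-836222:
  Base: filing + 17 years → 18 April 2019.
  Regulatory Review Extension: 1984 days claimed exceeds the 1319-day cap, so +1319 days → 27 November 2022.
Expiry of referenced patent MR-208417:
  Base: filing + 17 years → 31 December 2016.
  Processing Delay Credit: +372 days → 7 January 2018.
  Prosecution Delay Deduction: −103 days → 26 September 2017.
Terminal disclaimer: MR-836222 expires on the earlier of 27 November 2022 and 26 September 2017.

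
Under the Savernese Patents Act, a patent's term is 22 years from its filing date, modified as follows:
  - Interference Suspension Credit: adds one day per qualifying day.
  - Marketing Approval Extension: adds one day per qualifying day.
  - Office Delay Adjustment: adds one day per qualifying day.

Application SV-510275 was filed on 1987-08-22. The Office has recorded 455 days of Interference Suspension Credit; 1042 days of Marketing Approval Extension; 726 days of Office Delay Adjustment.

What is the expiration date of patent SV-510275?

Base term: filing date + 22 years → 22 August 2009.
Interference Suspension Credit: +455 days → 20 November 2010.
Marketing Approval Extension: +1042 days → 27 September 2013.
Office Delay Adjustment: +726 days → 23 September 2015.

September 23, 2015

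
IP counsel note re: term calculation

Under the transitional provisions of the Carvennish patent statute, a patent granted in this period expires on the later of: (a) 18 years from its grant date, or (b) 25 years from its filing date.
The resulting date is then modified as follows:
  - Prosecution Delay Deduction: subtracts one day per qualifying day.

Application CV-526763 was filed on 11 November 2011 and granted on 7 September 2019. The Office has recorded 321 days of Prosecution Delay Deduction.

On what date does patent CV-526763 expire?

2036-10-21

(a) grant + 18 years → 7 September 2037.
(b) filing + 25 years → 11 November 2036.
Later of the two: 7 September 2037.
Prosecution Delay Deduction: −321 days → 21 October 2036.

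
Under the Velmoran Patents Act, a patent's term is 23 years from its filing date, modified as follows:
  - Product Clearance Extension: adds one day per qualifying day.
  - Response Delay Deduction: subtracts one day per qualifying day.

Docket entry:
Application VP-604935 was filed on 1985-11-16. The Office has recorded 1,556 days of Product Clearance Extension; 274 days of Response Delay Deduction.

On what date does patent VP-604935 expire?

Base term: filing date + 23 years → 16 November 2008.
Product Clearance Extension: +1556 days → 19 February 2013.
Response Delay Deduction: −274 days → 21 May 2012.

2012-05-21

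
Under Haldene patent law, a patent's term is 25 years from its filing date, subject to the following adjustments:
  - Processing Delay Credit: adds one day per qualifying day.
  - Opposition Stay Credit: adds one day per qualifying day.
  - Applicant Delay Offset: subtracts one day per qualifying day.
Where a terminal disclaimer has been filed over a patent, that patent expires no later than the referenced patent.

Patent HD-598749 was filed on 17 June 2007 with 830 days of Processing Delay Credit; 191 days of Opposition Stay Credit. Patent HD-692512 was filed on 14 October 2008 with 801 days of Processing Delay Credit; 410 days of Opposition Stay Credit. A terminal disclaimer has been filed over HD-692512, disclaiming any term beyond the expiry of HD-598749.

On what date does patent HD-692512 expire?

April 4, 2035

Natural term of HD-692512:
  Base: filing + 25 years → 14 October 2033.
  Processing Delay Credit: +801 days → 24 December 2035.
  Opposition Stay Credit: +410 days → 6 February 2037.
Expiry of referenced patent HD-598749:
  Base: filing + 25 years → 17 June 2032.
  Processing Delay Credit: +830 days → 25 September 2034.
  Opposition Stay Credit: +191 days → 4 April 2035.
Terminal disclaimer: HD-692512 expires on the earlier of 6 February 2037 and 4 April 2035.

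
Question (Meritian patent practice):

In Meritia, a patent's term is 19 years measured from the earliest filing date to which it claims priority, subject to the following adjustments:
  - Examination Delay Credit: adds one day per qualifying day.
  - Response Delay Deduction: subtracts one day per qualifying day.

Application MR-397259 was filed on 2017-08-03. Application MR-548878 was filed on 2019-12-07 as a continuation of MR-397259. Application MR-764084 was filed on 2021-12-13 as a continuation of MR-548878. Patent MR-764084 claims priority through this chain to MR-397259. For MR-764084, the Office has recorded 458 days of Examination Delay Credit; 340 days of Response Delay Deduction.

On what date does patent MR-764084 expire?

Earliest priority filing: 3 August 2017.
Base term: 3 August 2017 + 19 years → 3 August 2036.
Examination Delay Credit: +458 days → 4 November 2037.
Response Delay Deduction: −340 days → 29 November 2036.

November 29, 2036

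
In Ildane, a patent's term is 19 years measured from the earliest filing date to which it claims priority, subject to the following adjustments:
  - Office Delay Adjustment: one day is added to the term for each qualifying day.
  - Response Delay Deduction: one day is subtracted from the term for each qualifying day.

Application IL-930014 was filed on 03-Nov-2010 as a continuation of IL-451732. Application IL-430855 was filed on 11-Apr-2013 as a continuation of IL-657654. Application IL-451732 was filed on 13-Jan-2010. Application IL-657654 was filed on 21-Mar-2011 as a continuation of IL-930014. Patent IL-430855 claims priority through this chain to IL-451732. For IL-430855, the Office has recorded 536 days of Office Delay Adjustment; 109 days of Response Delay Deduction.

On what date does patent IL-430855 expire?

Earliest priority filing: 13 January 2010.
Base term: 13 January 2010 + 19 years → 13 January 2029.
Office Delay Adjustment: +536 days → 3 July 2030.
Response Delay Deduction: −109 days → 16 March 2030.

2030-03-16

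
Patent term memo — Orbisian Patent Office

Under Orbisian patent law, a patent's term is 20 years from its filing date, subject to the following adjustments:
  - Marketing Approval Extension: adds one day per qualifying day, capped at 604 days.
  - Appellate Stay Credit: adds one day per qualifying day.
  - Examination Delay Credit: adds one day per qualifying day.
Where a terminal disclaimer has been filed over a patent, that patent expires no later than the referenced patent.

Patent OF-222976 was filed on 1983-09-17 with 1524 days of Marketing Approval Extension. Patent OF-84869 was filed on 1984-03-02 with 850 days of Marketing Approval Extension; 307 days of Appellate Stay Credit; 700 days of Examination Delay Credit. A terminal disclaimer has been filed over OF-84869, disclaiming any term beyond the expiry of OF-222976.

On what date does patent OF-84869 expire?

Natural term of OF-84869:
  Base: filing + 20 years → 2 March 2004.
  Marketing Approval Extension: 850 days claimed exceeds the 604-day cap, so +604 days → 27 October 2005.
  Appellate Stay Credit: +307 days → 30 August 2006.
  Examination Delay Credit: +700 days → 30 July 2008.
Expiry of referenced patent OF-222976:
  Base: filing + 20 years → 17 September 2003.
  Marketing Approval Extension: 1524 days claimed exceeds the 604-day cap, so +604 days → 13 May 2005.
Terminal disclaimer: OF-84869 expires on the earlier of 30 July 2008 and 13 May 2005.

2005-05-13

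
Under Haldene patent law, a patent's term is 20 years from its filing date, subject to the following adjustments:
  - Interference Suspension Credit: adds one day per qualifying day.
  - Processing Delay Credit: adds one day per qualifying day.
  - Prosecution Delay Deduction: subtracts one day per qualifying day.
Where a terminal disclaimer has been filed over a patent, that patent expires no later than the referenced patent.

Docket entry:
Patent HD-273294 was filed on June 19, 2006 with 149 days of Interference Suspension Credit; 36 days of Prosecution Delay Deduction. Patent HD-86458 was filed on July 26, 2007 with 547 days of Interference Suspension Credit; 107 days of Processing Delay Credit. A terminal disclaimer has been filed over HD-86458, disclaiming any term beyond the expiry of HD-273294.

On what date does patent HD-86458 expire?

2026-10-10

Natural term of HD-86458:
  Base: filing + 20 years → 26 July 2027.
  Interference Suspension Credit: +547 days → 23 January 2029.
  Processing Delay Credit: +107 days → 10 May 2029.
Expiry of referenced patent HD-273294:
  Base: filing + 20 years → 19 June 2026.
  Interference Suspension Credit: +149 days → 15 November 2026.
  Prosecution Delay Deduction: −36 days → 10 October 2026.
Terminal disclaimer: HD-86458 expires on the earlier of 10 May 2029 and 10 October 2026.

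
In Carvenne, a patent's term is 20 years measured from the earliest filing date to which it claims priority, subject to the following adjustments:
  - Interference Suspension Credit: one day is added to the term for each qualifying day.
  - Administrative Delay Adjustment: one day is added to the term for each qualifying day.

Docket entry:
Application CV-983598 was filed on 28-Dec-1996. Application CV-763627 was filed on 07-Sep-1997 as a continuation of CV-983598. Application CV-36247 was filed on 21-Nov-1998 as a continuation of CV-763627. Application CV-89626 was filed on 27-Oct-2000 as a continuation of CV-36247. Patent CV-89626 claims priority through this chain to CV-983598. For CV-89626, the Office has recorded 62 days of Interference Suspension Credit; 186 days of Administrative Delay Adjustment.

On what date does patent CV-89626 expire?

Earliest priority filing: 28 December 1996.
Base term: 28 December 1996 + 20 years → 28 December 2016.
Interference Suspension Credit: +62 days → 28 February 2017.
Administrative Delay Adjustment: +186 days → 2 September 2017.

2017-09-02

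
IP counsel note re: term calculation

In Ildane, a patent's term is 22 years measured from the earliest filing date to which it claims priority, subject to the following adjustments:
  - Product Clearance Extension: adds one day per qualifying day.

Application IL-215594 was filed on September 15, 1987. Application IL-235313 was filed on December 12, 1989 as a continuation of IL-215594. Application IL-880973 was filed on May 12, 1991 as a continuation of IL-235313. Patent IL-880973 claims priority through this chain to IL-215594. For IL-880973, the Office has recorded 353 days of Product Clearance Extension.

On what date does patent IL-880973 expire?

September 3, 2010

Earliest priority filing: 15 September 1987.
Base term: 15 September 1987 + 22 years → 15 September 2009.
Product Clearance Extension: +353 days → 3 September 2010.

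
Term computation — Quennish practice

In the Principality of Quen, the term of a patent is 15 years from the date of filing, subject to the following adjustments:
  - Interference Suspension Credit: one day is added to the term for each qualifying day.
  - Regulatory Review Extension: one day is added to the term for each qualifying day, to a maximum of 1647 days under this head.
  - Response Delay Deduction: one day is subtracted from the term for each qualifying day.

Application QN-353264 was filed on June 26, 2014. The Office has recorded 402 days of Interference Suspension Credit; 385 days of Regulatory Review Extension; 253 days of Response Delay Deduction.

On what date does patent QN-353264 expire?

December 12, 2030

Base term: filing date + 15 years → 26 June 2029.
Interference Suspension Credit: +402 days → 2 August 2030.
Regulatory Review Extension: 385 days (within the 1647-day cap) → +385 days → 22 August 2031.
Response Delay Deduction: −253 days → 12 December 2030.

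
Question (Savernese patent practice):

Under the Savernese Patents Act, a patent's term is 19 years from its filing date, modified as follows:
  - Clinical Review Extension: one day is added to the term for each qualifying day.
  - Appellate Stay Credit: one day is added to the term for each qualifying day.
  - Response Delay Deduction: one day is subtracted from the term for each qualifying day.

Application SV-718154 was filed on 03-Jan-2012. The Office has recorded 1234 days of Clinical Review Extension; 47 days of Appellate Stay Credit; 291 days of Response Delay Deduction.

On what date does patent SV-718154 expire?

Base term: filing date + 19 years → 3 January 2031.
Clinical Review Extension: +1234 days → 21 May 2034.
Appellate Stay Credit: +47 days → 7 July 2034.
Response Delay Deduction: −291 days → 19 September 2033.

September 19, 2033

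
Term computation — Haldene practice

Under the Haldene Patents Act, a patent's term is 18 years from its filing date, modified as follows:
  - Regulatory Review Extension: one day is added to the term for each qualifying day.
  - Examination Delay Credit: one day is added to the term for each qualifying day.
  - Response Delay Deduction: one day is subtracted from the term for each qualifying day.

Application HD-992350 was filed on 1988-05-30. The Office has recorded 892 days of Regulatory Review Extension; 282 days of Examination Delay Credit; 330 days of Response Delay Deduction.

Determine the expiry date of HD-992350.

Base term: filing date + 18 years → 30 May 2006.
Regulatory Review Extension: +892 days → 7 November 2008.
Examination Delay Credit: +282 days → 16 August 2009.
Response Delay Deduction: −330 days → 20 September 2008.

September 20, 2008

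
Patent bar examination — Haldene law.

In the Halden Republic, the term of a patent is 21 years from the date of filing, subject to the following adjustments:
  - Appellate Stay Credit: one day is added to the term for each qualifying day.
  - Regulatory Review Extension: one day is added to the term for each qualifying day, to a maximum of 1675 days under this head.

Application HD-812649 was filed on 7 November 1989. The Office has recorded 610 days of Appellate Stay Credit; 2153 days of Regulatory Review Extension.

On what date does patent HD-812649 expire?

Base term: filing date + 21 years → 7 November 2010.
Appellate Stay Credit: +610 days → 9 July 2012.
Regulatory Review Extension: 2153 days claimed exceeds the 1675-day cap, so +1675 days → 8 February 2017.

February 8, 2017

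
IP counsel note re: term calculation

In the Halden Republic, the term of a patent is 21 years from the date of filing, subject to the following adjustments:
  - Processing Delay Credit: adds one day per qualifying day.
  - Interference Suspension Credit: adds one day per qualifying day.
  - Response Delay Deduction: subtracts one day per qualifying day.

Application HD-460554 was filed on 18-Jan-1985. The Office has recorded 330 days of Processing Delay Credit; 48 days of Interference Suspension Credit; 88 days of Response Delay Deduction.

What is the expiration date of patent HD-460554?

Base term: filing date + 21 years → 18 January 2006.
Processing Delay Credit: +330 days → 14 December 2006.
Interference Suspension Credit: +48 days → 31 January 2007.
Response Delay Deduction: −88 days → 4 November 2006.

November 4, 2006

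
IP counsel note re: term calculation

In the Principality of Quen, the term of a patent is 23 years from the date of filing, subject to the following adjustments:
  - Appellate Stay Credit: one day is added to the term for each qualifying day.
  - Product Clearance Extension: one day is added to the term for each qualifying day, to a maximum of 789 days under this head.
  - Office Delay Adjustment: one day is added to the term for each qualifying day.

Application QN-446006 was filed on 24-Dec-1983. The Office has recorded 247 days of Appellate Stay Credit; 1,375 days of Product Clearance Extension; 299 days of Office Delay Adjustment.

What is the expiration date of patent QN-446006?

Base term: filing date + 23 years → 24 December 2006.
Appellate Stay Credit: +247 days → 28 August 2007.
Product Clearance Extension: 1375 days claimed exceeds the 789-day cap, so +789 days → 25 October 2009.
Office Delay Adjustment: +299 days → 20 August 2010.

August 20, 2010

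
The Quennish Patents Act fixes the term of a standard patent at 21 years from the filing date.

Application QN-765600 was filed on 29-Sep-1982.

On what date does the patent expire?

Filing date + 21 years → 29 September 2003.

2003-09-29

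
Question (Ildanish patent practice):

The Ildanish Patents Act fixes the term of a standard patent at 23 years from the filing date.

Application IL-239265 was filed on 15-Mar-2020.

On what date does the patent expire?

March 15, 2043

Filing date + 23 years → 15 March 2043.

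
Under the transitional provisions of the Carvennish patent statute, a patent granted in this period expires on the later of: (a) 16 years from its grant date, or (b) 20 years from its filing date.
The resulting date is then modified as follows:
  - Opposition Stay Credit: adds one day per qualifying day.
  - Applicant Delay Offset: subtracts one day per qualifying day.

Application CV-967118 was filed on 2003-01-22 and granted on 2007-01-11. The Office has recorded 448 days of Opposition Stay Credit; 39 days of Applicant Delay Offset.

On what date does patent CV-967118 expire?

2024-03-06

(a) grant + 16 years → 11 January 2023.
(b) filing + 20 years → 22 January 2023.
Later of the two: 22 January 2023.
Opposition Stay Credit: +448 days → 14 April 2024.
Applicant Delay Offset: −39 days → 6 March 2024.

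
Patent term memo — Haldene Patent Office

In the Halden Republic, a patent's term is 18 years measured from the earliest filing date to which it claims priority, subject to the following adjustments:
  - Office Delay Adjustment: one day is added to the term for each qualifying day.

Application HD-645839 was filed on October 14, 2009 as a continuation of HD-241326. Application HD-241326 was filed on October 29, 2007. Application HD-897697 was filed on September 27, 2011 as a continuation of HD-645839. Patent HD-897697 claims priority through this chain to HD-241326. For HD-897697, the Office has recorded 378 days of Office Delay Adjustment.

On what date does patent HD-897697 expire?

Earliest priority filing: 29 October 2007.
Base term: 29 October 2007 + 18 years → 29 October 2025.
Office Delay Adjustment: +378 days → 11 November 2026.

November 11, 2026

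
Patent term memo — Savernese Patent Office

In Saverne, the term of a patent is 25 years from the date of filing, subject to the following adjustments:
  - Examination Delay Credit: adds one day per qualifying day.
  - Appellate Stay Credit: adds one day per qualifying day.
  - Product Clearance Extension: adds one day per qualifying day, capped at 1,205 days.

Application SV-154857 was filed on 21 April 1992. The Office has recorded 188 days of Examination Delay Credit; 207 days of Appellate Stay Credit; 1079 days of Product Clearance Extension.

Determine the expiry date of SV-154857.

May 4, 2021

Base term: filing date + 25 years → 21 April 2017.
Examination Delay Credit: +188 days → 26 October 2017.
Appellate Stay Credit: +207 days → 21 May 2018.
Product Clearance Extension: 1079 days (within the 1205-day cap) → +1079 days → 4 May 2021.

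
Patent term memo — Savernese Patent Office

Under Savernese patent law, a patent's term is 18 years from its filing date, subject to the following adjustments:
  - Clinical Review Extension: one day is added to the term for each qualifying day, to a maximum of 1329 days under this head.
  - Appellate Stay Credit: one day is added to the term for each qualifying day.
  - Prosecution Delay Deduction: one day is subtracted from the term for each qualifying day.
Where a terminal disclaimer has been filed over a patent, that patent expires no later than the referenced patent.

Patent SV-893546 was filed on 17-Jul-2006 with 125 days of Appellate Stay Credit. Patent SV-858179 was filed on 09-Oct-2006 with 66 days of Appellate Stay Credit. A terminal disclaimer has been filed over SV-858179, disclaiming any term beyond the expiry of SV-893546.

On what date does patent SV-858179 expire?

Natural term of SV-858179:
  Base: filing + 18 years → 9 October 2024.
  Appellate Stay Credit: +66 days → 14 December 2024.
Expiry of referenced patent SV-893546:
  Base: filing + 18 years → 17 July 2024.
  Appellate Stay Credit: +125 days → 19 November 2024.
Terminal disclaimer: SV-858179 expires on the earlier of 14 December 2024 and 19 November 2024.

2024-11-19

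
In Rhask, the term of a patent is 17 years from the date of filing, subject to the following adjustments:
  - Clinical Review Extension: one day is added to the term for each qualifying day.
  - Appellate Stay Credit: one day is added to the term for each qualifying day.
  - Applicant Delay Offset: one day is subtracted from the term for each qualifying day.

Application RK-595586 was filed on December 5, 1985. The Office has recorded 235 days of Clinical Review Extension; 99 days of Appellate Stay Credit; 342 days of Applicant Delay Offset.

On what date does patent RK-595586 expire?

Base term: filing date + 17 years → 5 December 2002.
Clinical Review Extension: +235 days → 28 July 2003.
Appellate Stay Credit: +99 days → 4 November 2003.
Applicant Delay Offset: −342 days → 27 November 2002.

November 27, 2002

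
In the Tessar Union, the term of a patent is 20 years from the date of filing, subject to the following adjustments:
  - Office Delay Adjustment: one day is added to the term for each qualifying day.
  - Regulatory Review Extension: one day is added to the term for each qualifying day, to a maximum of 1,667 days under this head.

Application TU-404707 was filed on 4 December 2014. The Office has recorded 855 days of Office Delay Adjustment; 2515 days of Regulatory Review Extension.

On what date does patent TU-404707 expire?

Base term: filing date + 20 years → 4 December 2034.
Office Delay Adjustment: +855 days → 7 April 2037.
Regulatory Review Extension: 2515 days claimed exceeds the 1667-day cap, so +1667 days → 30 October 2041.

October 30, 2041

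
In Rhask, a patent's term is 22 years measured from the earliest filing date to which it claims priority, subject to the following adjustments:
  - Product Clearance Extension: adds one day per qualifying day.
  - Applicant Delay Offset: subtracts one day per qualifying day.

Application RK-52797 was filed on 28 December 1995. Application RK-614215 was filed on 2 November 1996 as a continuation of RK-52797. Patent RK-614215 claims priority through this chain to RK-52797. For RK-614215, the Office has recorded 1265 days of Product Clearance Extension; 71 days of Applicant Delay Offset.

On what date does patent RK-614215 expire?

Earliest priority filing: 28 December 1995.
Base term: 28 December 1995 + 22 years → 28 December 2017.
Product Clearance Extension: +1265 days → 15 June 2021.
Applicant Delay Offset: −71 days → 5 April 2021.

April 5, 2021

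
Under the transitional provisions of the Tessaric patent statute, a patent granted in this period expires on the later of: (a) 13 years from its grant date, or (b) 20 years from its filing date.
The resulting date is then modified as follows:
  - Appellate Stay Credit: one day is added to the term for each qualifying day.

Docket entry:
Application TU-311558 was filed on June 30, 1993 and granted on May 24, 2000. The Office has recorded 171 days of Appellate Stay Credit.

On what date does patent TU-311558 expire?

(a) grant + 13 years → 24 May 2013.
(b) filing + 20 years → 30 June 2013.
Later of the two: 30 June 2013.
Appellate Stay Credit: +171 days → 18 December 2013.

December 18, 2013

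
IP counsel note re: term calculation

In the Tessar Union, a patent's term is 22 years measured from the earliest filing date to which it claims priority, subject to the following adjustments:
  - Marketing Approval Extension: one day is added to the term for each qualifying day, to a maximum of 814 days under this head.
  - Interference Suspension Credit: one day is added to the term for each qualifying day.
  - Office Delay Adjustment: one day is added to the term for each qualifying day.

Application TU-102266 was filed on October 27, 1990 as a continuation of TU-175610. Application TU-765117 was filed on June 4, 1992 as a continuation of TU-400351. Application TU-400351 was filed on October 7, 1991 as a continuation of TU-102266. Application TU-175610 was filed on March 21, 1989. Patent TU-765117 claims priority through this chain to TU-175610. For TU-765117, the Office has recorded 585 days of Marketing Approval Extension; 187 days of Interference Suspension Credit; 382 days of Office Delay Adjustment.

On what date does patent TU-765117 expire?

Earliest priority filing: 21 March 1989.
Base term: 21 March 1989 + 22 years → 21 March 2011.
Marketing Approval Extension: 585 days (within the 814-day cap) → +585 days → 26 October 2012.
Interference Suspension Credit: +187 days → 1 May 2013.
Office Delay Adjustment: +382 days → 18 May 2014.

2014-05-18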